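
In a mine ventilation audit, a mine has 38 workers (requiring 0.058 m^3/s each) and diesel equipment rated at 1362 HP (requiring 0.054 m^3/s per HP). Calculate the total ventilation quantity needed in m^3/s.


Airflow for workers:
Q_people = 38 * 0.058 = 2.204 m^3/s
Airflow for diesel equipment:
Q_diesel = 1362 * 0.054 = 73.548 m^3/s
Total ventilation:
Q_total = 2.204 + 73.548
= 75.752 m^3/s

75.752 m^3/s


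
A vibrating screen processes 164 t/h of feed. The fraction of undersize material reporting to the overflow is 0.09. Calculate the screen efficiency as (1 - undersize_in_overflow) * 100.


91.0%

Screen efficiency = (1 - fraction of undersize in overflow) * 100
= (1 - 0.09) * 100
= 0.91 * 100
= 91.0%


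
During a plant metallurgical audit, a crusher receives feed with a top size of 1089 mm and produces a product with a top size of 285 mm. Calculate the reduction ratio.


Reduction ratio = feed size / product size
= 1089 / 285
= 3.8211

3.8211


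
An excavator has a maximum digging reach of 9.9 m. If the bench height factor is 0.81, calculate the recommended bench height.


8.019 m

Bench height = reach * factor
= 9.9 * 0.81
= 8.019 m


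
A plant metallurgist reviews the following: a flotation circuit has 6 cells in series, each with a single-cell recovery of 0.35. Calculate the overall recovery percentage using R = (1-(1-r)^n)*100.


92.4581%

Complement of single-cell recovery:
1 - r = 1 - 0.35 = 0.65
Raise to power n:
(1 - r)^6 = 0.65^6 = 0.07541889063
Overall recovery:
R = (1 - 0.07541889063) * 100
= 92.4581%


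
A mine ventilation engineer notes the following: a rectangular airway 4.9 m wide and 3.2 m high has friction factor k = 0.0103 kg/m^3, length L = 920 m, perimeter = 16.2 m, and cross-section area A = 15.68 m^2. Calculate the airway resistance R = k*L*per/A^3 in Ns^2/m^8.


0.0398 Ns^2/m^8

Compute the numerator:
k * L * per = 0.0103 * 920 * 16.2
= 153.5112
Compute the denominator:
A^3 = 15.68^3 = 3855.122432
Resistance:
R = 153.5112 / 3855.122432
= 0.0398 Ns^2/m^8


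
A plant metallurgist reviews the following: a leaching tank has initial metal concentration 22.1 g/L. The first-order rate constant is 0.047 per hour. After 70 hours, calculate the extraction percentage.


96.2746%

Compute the exponent:
-k * t = -0.047 * 70 = -3.29
Remaining concentration:
C = 22.1 * exp(-3.29)
= 22.1 * 0.0372538494
= 0.8233100717 g/L
Extracted = 22.1 - 0.8233100717 = 21.27668993 g/L
Extraction % = 21.27668993 / 22.1 * 100
= 96.2746%


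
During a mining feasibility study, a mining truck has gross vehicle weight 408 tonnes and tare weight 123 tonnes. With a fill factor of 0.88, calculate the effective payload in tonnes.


250.8 tonnes

Maximum payload = gross - tare
= 408 - 123 = 285 tonnes
Effective payload = max payload * fill factor
= 285 * 0.88
= 250.8 tonnes


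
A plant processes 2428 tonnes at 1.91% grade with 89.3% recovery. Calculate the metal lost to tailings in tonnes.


Total metal in feed:
= 2428 * 1.91 / 100 = 46.3748 tonnes
Metal recovered:
= 46.3748 * 89.3 / 100 = 41.4126964 tonnes
Metal lost to tailings:
= 46.3748 - 41.4126964
= 4.9621 tonnes

4.9621 tonnes


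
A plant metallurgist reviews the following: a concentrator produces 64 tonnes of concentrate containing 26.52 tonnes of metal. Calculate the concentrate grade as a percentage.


41.4375%

Grade = (metal in concentrate / concentrate mass) * 100
= (26.52 / 64) * 100
= 0.414375 * 100
= 41.4375%


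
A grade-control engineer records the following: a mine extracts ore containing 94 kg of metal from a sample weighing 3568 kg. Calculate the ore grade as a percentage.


2.6345%

Ore grade = (metal mass / ore mass) * 100
= (94 / 3568) * 100
= 0.02634529148 * 100
= 2.6345%


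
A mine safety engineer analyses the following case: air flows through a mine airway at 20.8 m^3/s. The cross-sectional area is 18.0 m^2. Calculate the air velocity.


1.1556 m/s

Velocity = flow rate / cross-sectional area
= 20.8 / 18.0
= 1.1556 m/s


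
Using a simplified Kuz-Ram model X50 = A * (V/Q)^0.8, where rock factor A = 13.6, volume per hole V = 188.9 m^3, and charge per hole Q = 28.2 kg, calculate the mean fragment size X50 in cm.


62.2766 cm

Compute V/Q:
V/Q = 188.9 / 28.2 = 6.69858156
Raise to the power 0.8:
(V/Q)^0.8 = 6.69858156^0.8 = 4.579164863
Multiply by A:
X50 = 13.6 * 4.579164863
= 62.2766 cm


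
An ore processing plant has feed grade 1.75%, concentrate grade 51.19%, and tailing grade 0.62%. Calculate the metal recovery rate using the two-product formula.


65.3631%

Using the two-product formula:
R = 100 * c * (f - t) / (f * (c - t))
Numerator = 100 * 51.19 * (1.75 - 0.62)
= 100 * 51.19 * 1.13
= 5784.47
Denominator = 1.75 * (51.19 - 0.62)
= 1.75 * 50.57
= 88.4975
R = 5784.47 / 88.4975
= 65.3631%


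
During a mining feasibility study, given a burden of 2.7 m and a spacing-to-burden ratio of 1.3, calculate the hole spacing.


3.51 m

Spacing = burden * ratio
= 2.7 * 1.3
= 3.51 m


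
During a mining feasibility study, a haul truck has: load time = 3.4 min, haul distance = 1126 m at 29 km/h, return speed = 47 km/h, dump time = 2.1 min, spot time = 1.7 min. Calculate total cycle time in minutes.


Convert haul speed to m/min: 29 * 1000/60 = 483.3333333 m/min
Haul time = 1126 / 483.3333333 = 2.329655172 min
Convert return speed to m/min: 47 * 1000/60 = 783.3333333 m/min
Return time = 1126 / 783.3333333 = 1.437446809 min
Total cycle time:
= 3.4 + 2.329655172 + 2.1 + 1.437446809 + 1.7
= 10.9671 min

10.9671 min


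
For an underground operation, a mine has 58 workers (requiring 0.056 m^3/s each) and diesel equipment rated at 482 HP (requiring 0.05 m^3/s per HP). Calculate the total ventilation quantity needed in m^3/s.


27.348 m^3/s

Airflow for workers:
Q_people = 58 * 0.056 = 3.248 m^3/s
Airflow for diesel equipment:
Q_diesel = 482 * 0.05 = 24.1 m^3/s
Total ventilation:
Q_total = 3.248 + 24.1
= 27.348 m^3/s


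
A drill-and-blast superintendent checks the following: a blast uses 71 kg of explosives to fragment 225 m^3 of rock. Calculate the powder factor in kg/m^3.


Powder factor = explosive mass / rock volume
= 71 / 225
= 0.3156 kg/m^3

0.3156 kg/m^3


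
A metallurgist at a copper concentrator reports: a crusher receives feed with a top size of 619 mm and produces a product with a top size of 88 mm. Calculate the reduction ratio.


7.0341

Reduction ratio = feed size / product size
= 619 / 88
= 7.0341


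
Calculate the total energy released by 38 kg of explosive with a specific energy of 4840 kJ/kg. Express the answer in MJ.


183.92 MJ

Energy = mass * specific_energy / 1000
= 38 * 4840 / 1000
= 183920 / 1000
= 183.92 MJ


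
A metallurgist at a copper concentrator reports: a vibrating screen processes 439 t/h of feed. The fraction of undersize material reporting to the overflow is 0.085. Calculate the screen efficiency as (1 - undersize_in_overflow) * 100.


91.5%

Screen efficiency = (1 - fraction of undersize in overflow) * 100
= (1 - 0.085) * 100
= 0.915 * 100
= 91.5%


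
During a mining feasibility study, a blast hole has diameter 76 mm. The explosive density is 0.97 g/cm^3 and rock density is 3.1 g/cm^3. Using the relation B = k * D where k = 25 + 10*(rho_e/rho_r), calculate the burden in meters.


First, compute k:
rho_e / rho_r = 0.97 / 3.1 = 0.3129032258
k = 25 + 10 * 0.3129032258 = 28.12903226
Then, compute burden:
B = k * D / 1000 = 28.12903226 * 76 / 1000
= 2137.806452 / 1000
= 2.1378 m

2.1378 m


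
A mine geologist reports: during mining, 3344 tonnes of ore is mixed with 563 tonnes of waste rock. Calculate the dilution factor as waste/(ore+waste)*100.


Total material = ore + waste
= 3344 + 563 = 3907 tonnes
Dilution = waste / total * 100
= 563 / 3907 * 100
= 0.1441003327 * 100
= 14.41%

14.41%


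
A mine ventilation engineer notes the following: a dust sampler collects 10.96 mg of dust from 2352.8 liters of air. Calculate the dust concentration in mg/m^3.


Convert liters to m^3: 1 m^3 = 1000 L
Concentration = mass / volume * 1000
= 10.96 / 2352.8 * 1000
= 0.004658279497 * 1000
= 4.6583 mg/m^3

4.6583 mg/m^3


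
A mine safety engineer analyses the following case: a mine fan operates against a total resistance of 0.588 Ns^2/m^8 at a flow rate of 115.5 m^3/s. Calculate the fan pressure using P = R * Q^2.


7844.067 Pa

Compute Q^2:
Q^2 = 115.5^2 = 13340.25
Compute pressure:
P = R * Q^2 = 0.588 * 13340.25
= 7844.067 Pa


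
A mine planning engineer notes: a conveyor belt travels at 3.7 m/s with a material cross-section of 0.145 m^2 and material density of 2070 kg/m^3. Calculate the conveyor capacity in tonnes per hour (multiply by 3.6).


3997.998 t/h

Volumetric flow = speed * area
= 3.7 * 0.145 = 0.5365 m^3/s
Mass flow = volumetric * density
= 0.5365 * 2070 = 1110.555 kg/s
Convert to t/h: multiply by 3.6
Capacity = 1110.555 * 3.6
= 3997.998 t/h


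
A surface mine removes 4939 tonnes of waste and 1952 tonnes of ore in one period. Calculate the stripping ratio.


Stripping ratio = waste tonnage / ore tonnage
= 4939 / 1952
= 2.5302

2.5302


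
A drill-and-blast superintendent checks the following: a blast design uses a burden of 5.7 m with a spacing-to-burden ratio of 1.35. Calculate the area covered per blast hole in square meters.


First, find the spacing:
Spacing = burden * ratio = 5.7 * 1.35
= 7.695 m
Then, calculate the area:
Area = burden * spacing = 5.7 * 7.695
= 43.8615 m^2

43.8615 m^2


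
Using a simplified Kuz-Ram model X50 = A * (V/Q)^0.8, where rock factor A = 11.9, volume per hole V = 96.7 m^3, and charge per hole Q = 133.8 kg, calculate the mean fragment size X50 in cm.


Compute V/Q:
V/Q = 96.7 / 133.8 = 0.7227204783
Raise to the power 0.8:
(V/Q)^0.8 = 0.7227204783^0.8 = 0.7712164572
Multiply by A:
X50 = 11.9 * 0.7712164572
= 9.1775 cm

9.1775 cm


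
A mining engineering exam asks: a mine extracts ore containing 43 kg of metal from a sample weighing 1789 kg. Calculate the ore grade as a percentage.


Ore grade = (metal mass / ore mass) * 100
= (43 / 1789) * 100
= 0.02403577418 * 100
= 2.4036%

2.4036%


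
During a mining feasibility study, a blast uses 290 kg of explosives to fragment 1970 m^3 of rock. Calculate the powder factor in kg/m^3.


Powder factor = explosive mass / rock volume
= 290 / 1970
= 0.1472 kg/m^3

0.1472 kg/m^3


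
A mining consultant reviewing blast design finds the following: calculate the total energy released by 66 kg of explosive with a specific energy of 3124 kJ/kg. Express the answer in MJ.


Energy = mass * specific_energy / 1000
= 66 * 3124 / 1000
= 206184 / 1000
= 206.184 MJ

206.184 MJ


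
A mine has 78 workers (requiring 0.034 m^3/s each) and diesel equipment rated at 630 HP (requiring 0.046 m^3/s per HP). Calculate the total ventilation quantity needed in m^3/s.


Airflow for workers:
Q_people = 78 * 0.034 = 2.652 m^3/s
Airflow for diesel equipment:
Q_diesel = 630 * 0.046 = 28.98 m^3/s
Total ventilation:
Q_total = 2.652 + 28.98
= 31.632 m^3/s

31.632 m^3/s


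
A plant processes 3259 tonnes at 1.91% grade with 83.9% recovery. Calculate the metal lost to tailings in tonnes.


Total metal in feed:
= 3259 * 1.91 / 100 = 62.2469 tonnes
Metal recovered:
= 62.2469 * 83.9 / 100 = 52.2251491 tonnes
Metal lost to tailings:
= 62.2469 - 52.2251491
= 10.0218 tonnes

10.0218 tonnes


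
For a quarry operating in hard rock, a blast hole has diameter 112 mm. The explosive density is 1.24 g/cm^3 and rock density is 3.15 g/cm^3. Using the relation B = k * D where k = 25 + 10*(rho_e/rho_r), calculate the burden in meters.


3.2409 m

First, compute k:
rho_e / rho_r = 1.24 / 3.15 = 0.3936507937
k = 25 + 10 * 0.3936507937 = 28.93650794
Then, compute burden:
B = k * D / 1000 = 28.93650794 * 112 / 1000
= 3240.888889 / 1000
= 3.2409 m


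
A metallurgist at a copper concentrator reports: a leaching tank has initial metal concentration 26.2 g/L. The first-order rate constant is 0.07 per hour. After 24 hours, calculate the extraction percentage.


Compute the exponent:
-k * t = -0.07 * 24 = -1.68
Remaining concentration:
C = 26.2 * exp(-1.68)
= 26.2 * 0.186373976
= 4.882998172 g/L
Extracted = 26.2 - 4.882998172 = 21.31700183 g/L
Extraction % = 21.31700183 / 26.2 * 100
= 81.3626%

81.3626%


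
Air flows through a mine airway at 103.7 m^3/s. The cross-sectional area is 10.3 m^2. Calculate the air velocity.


Velocity = flow rate / cross-sectional area
= 103.7 / 10.3
= 10.068 m/s

10.068 m/s


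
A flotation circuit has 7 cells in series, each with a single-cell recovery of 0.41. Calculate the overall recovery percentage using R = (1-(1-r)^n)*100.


97.5113%

Complement of single-cell recovery:
1 - r = 1 - 0.41 = 0.59
Raise to power n:
(1 - r)^7 = 0.59^7 = 0.02488651485
Overall recovery:
R = (1 - 0.02488651485) * 100
= 97.5113%


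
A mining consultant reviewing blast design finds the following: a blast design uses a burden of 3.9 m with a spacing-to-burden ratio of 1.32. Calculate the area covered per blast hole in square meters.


First, find the spacing:
Spacing = burden * ratio = 3.9 * 1.32
= 5.148 m
Then, calculate the area:
Area = burden * spacing = 3.9 * 5.148
= 20.0772 m^2

20.0772 m^2


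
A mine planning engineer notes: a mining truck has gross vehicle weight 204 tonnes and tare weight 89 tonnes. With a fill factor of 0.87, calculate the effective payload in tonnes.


Maximum payload = gross - tare
= 204 - 89 = 115 tonnes
Effective payload = max payload * fill factor
= 115 * 0.87
= 100.05 tonnes

100.05 tonnes


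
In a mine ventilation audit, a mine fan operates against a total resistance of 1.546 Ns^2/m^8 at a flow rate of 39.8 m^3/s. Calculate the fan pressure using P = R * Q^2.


2448.9258 Pa

Compute Q^2:
Q^2 = 39.8^2 = 1584.04
Compute pressure:
P = R * Q^2 = 1.546 * 1584.04
= 2448.9258 Pa


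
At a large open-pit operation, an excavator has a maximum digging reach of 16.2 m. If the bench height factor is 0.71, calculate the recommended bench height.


11.502 m

Bench height = reach * factor
= 16.2 * 0.71
= 11.502 m


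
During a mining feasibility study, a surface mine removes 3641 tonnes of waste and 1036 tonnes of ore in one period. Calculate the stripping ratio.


3.5145

Stripping ratio = waste tonnage / ore tonnage
= 3641 / 1036
= 3.5145


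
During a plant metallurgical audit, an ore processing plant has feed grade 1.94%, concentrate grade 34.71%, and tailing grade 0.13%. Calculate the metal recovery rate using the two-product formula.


Using the two-product formula:
R = 100 * c * (f - t) / (f * (c - t))
Numerator = 100 * 34.71 * (1.94 - 0.13)
= 100 * 34.71 * 1.81
= 6282.51
Denominator = 1.94 * (34.71 - 0.13)
= 1.94 * 34.58
= 67.0852
R = 6282.51 / 67.0852
= 93.6497%

93.6497%


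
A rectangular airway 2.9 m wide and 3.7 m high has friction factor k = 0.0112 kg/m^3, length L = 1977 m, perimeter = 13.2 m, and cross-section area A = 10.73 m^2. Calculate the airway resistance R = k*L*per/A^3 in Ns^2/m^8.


0.2366 Ns^2/m^8

Compute the numerator:
k * L * per = 0.0112 * 1977 * 13.2
= 292.27968
Compute the denominator:
A^3 = 10.73^3 = 1235.376017
Resistance:
R = 292.27968 / 1235.376017
= 0.2366 Ns^2/m^8


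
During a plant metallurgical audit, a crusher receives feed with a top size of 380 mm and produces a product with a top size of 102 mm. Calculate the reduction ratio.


3.7255

Reduction ratio = feed size / product size
= 380 / 102
= 3.7255


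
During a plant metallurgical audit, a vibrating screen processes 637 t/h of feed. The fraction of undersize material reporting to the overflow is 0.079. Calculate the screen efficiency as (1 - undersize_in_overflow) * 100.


92.1%

Screen efficiency = (1 - fraction of undersize in overflow) * 100
= (1 - 0.079) * 100
= 0.921 * 100
= 92.1%


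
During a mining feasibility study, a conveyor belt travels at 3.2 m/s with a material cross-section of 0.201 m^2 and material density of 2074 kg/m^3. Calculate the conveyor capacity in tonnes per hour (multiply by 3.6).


Volumetric flow = speed * area
= 3.2 * 0.201 = 0.6432 m^3/s
Mass flow = volumetric * density
= 0.6432 * 2074 = 1333.9968 kg/s
Convert to t/h: multiply by 3.6
Capacity = 1333.9968 * 3.6
= 4802.3885 t/h

4802.3885 t/h


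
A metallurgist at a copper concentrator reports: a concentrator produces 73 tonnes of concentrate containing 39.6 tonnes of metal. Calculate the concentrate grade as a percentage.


54.2466%

Grade = (metal in concentrate / concentrate mass) * 100
= (39.6 / 73) * 100
= 0.5424657534 * 100
= 54.2466%


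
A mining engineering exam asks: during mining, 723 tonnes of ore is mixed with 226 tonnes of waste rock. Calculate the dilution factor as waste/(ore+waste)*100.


23.8145%

Total material = ore + waste
= 723 + 226 = 949 tonnes
Dilution = waste / total * 100
= 226 / 949 * 100
= 0.2381454162 * 100
= 23.8145%


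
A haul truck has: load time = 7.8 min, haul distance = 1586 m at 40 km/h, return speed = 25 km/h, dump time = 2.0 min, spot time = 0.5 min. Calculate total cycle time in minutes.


Convert haul speed to m/min: 40 * 1000/60 = 666.6666667 m/min
Haul time = 1586 / 666.6666667 = 2.379 min
Convert return speed to m/min: 25 * 1000/60 = 416.6666667 m/min
Return time = 1586 / 416.6666667 = 3.8064 min
Total cycle time:
= 7.8 + 2.379 + 2.0 + 3.8064 + 0.5
= 16.4854 min

16.4854 min


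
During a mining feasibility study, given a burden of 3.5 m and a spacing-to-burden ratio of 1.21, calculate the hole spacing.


Spacing = burden * ratio
= 3.5 * 1.21
= 4.235 m

4.235 m


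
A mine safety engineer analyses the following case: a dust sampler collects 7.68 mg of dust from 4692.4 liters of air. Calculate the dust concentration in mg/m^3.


Convert liters to m^3: 1 m^3 = 1000 L
Concentration = mass / volume * 1000
= 7.68 / 4692.4 * 1000
= 0.001636689114 * 1000
= 1.6367 mg/m^3

1.6367 mg/m^3


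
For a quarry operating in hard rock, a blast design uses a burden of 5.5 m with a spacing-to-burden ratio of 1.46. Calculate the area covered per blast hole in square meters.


First, find the spacing:
Spacing = burden * ratio = 5.5 * 1.46
= 8.03 m
Then, calculate the area:
Area = burden * spacing = 5.5 * 8.03
= 44.165 m^2

44.165 m^2


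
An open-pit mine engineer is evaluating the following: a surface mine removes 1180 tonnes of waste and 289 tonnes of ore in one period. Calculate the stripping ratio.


4.083

Stripping ratio = waste tonnage / ore tonnage
= 1180 / 289
= 4.083


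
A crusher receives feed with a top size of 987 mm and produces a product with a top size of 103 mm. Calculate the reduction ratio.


Reduction ratio = feed size / product size
= 987 / 103
= 9.5825

9.5825


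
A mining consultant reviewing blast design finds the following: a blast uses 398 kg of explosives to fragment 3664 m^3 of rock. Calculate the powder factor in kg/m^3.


0.1086 kg/m^3

Powder factor = explosive mass / rock volume
= 398 / 3664
= 0.1086 kg/m^3


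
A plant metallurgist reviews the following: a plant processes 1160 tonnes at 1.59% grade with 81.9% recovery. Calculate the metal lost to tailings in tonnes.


3.3384 tonnes

Total metal in feed:
= 1160 * 1.59 / 100 = 18.444 tonnes
Metal recovered:
= 18.444 * 81.9 / 100 = 15.105636 tonnes
Metal lost to tailings:
= 18.444 - 15.105636
= 3.3384 tonnes


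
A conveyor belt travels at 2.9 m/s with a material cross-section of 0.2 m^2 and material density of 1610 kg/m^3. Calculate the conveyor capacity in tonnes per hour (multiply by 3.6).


3361.68 t/h

Volumetric flow = speed * area
= 2.9 * 0.2 = 0.58 m^3/s
Mass flow = volumetric * density
= 0.58 * 1610 = 933.8 kg/s
Convert to t/h: multiply by 3.6
Capacity = 933.8 * 3.6
= 3361.68 t/h


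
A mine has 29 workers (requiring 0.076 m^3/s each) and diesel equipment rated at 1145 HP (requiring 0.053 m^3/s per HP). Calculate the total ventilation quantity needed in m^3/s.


Airflow for workers:
Q_people = 29 * 0.076 = 2.204 m^3/s
Airflow for diesel equipment:
Q_diesel = 1145 * 0.053 = 60.685 m^3/s
Total ventilation:
Q_total = 2.204 + 60.685
= 62.889 m^3/s

62.889 m^3/s


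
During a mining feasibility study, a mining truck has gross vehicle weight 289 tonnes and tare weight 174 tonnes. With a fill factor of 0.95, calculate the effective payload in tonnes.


Maximum payload = gross - tare
= 289 - 174 = 115 tonnes
Effective payload = max payload * fill factor
= 115 * 0.95
= 109.25 tonnes

109.25 tonnes


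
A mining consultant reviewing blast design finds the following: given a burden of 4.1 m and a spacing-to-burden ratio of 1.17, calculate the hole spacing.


Spacing = burden * ratio
= 4.1 * 1.17
= 4.797 m

4.797 m


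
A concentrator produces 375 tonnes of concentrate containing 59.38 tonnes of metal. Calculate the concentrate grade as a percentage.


15.8347%

Grade = (metal in concentrate / concentrate mass) * 100
= (59.38 / 375) * 100
= 0.1583466667 * 100
= 15.8347%


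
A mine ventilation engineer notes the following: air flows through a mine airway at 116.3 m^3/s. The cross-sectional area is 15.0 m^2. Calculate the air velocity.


7.7533 m/s

Velocity = flow rate / cross-sectional area
= 116.3 / 15.0
= 7.7533 m/s


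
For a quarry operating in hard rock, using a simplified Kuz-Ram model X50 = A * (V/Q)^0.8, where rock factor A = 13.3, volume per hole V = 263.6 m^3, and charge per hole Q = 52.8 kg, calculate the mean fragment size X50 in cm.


48.1394 cm

Compute V/Q:
V/Q = 263.6 / 52.8 = 4.992424242
Raise to the power 0.8:
(V/Q)^0.8 = 4.992424242^0.8 = 3.619505048
Multiply by A:
X50 = 13.3 * 3.619505048
= 48.1394 cm


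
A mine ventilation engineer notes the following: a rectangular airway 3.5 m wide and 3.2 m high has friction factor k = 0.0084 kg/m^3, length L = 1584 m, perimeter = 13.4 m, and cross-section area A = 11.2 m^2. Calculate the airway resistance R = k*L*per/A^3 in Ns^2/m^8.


Compute the numerator:
k * L * per = 0.0084 * 1584 * 13.4
= 178.29504
Compute the denominator:
A^3 = 11.2^3 = 1404.928
Resistance:
R = 178.29504 / 1404.928
= 0.1269 Ns^2/m^8

0.1269 Ns^2/m^8


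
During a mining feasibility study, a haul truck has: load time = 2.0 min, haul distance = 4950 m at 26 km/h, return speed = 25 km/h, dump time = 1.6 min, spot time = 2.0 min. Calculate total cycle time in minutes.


Convert haul speed to m/min: 26 * 1000/60 = 433.3333333 m/min
Haul time = 4950 / 433.3333333 = 11.42307692 min
Convert return speed to m/min: 25 * 1000/60 = 416.6666667 m/min
Return time = 4950 / 416.6666667 = 11.88 min
Total cycle time:
= 2.0 + 11.42307692 + 1.6 + 11.88 + 2.0
= 28.9031 min

28.9031 min


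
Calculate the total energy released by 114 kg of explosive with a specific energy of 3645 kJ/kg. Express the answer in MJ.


Energy = mass * specific_energy / 1000
= 114 * 3645 / 1000
= 415530 / 1000
= 415.53 MJ

415.53 MJ


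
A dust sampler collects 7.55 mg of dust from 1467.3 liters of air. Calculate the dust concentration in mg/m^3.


5.1455 mg/m^3

Convert liters to m^3: 1 m^3 = 1000 L
Concentration = mass / volume * 1000
= 7.55 / 1467.3 * 1000
= 0.00514550535 * 1000
= 5.1455 mg/m^3


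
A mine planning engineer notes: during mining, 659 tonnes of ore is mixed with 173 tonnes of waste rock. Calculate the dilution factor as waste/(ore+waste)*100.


20.7933%

Total material = ore + waste
= 659 + 173 = 832 tonnes
Dilution = waste / total * 100
= 173 / 832 * 100
= 0.2079326923 * 100
= 20.7933%


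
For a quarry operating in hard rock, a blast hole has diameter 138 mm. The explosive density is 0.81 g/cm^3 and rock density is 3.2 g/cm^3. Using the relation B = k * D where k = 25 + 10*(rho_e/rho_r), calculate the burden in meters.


3.7993 m

First, compute k:
rho_e / rho_r = 0.81 / 3.2 = 0.253125
k = 25 + 10 * 0.253125 = 27.53125
Then, compute burden:
B = k * D / 1000 = 27.53125 * 138 / 1000
= 3799.3125 / 1000
= 3.7993 m


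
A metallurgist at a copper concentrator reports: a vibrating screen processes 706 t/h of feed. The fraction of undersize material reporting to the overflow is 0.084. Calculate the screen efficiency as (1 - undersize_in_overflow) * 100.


Screen efficiency = (1 - fraction of undersize in overflow) * 100
= (1 - 0.084) * 100
= 0.916 * 100
= 91.6%

91.6%


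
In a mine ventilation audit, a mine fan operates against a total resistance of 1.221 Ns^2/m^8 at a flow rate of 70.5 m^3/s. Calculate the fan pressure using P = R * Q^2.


6068.6753 Pa

Compute Q^2:
Q^2 = 70.5^2 = 4970.25
Compute pressure:
P = R * Q^2 = 1.221 * 4970.25
= 6068.6753 Pa


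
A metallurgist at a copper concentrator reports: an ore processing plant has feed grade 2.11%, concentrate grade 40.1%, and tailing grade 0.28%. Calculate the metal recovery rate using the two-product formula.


87.3397%

Using the two-product formula:
R = 100 * c * (f - t) / (f * (c - t))
Numerator = 100 * 40.1 * (2.11 - 0.28)
= 100 * 40.1 * 1.83
= 7338.3
Denominator = 2.11 * (40.1 - 0.28)
= 2.11 * 39.82
= 84.0202
R = 7338.3 / 84.0202
= 87.3397%


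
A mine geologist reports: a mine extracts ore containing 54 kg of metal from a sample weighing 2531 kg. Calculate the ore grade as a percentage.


Ore grade = (metal mass / ore mass) * 100
= (54 / 2531) * 100
= 0.02133544054 * 100
= 2.1335%

2.1335%


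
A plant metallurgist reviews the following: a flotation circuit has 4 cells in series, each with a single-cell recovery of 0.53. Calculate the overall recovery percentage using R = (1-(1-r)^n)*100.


95.1203%

Complement of single-cell recovery:
1 - r = 1 - 0.53 = 0.47
Raise to power n:
(1 - r)^4 = 0.47^4 = 0.04879681
Overall recovery:
R = (1 - 0.04879681) * 100
= 95.1203%


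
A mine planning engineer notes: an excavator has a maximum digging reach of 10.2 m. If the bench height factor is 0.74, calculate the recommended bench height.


7.548 m

Bench height = reach * factor
= 10.2 * 0.74
= 7.548 m


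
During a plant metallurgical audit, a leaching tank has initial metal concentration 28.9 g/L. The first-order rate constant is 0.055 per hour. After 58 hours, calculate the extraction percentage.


Compute the exponent:
-k * t = -0.055 * 58 = -3.19
Remaining concentration:
C = 28.9 * exp(-3.19)
= 28.9 * 0.04117187094
= 1.18986707 g/L
Extracted = 28.9 - 1.18986707 = 27.71013293 g/L
Extraction % = 27.71013293 / 28.9 * 100
= 95.8828%

95.8828%


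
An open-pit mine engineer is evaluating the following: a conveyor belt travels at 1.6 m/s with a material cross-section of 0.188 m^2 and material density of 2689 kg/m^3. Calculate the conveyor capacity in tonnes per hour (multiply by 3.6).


Volumetric flow = speed * area
= 1.6 * 0.188 = 0.3008 m^3/s
Mass flow = volumetric * density
= 0.3008 * 2689 = 808.8512 kg/s
Convert to t/h: multiply by 3.6
Capacity = 808.8512 * 3.6
= 2911.8643 t/h

2911.8643 t/h


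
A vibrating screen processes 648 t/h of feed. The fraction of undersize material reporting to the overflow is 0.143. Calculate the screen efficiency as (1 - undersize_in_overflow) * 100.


Screen efficiency = (1 - fraction of undersize in overflow) * 100
= (1 - 0.143) * 100
= 0.857 * 100
= 85.7%

85.7%


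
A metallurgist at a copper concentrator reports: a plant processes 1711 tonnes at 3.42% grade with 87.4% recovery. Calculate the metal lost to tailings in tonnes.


7.373 tonnes

Total metal in feed:
= 1711 * 3.42 / 100 = 58.5162 tonnes
Metal recovered:
= 58.5162 * 87.4 / 100 = 51.1431588 tonnes
Metal lost to tailings:
= 58.5162 - 51.1431588
= 7.373 tonnes


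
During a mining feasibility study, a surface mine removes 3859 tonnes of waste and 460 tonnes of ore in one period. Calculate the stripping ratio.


Stripping ratio = waste tonnage / ore tonnage
= 3859 / 460
= 8.3891

8.3891


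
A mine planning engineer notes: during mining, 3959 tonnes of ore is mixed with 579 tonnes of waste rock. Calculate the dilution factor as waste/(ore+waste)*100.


Total material = ore + waste
= 3959 + 579 = 4538 tonnes
Dilution = waste / total * 100
= 579 / 4538 * 100
= 0.1275892464 * 100
= 12.7589%

12.7589%


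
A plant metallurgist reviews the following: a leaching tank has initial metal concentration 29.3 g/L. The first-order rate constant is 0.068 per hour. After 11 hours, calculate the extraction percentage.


52.6688%

Compute the exponent:
-k * t = -0.068 * 11 = -0.748
Remaining concentration:
C = 29.3 * exp(-0.748)
= 29.3 * 0.4733122312
= 13.86804837 g/L
Extracted = 29.3 - 13.86804837 = 15.43195163 g/L
Extraction % = 15.43195163 / 29.3 * 100
= 52.6688%


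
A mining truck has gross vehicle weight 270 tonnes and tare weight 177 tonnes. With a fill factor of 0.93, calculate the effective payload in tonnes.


Maximum payload = gross - tare
= 270 - 177 = 93 tonnes
Effective payload = max payload * fill factor
= 93 * 0.93
= 86.49 tonnes

86.49 tonnes


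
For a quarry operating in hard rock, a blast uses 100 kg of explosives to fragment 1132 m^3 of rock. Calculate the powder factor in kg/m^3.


0.0883 kg/m^3

Powder factor = explosive mass / rock volume
= 100 / 1132
= 0.0883 kg/m^3


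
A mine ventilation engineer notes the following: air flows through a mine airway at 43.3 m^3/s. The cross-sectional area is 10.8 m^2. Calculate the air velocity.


Velocity = flow rate / cross-sectional area
= 43.3 / 10.8
= 4.0093 m/s

4.0093 m/s


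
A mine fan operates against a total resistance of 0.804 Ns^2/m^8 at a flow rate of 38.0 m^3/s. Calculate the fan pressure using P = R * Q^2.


1160.976 Pa

Compute Q^2:
Q^2 = 38.0^2 = 1444.0
Compute pressure:
P = R * Q^2 = 0.804 * 1444.0
= 1160.976 Pa


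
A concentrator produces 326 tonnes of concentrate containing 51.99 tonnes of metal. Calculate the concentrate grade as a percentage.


15.9479%

Grade = (metal in concentrate / concentrate mass) * 100
= (51.99 / 326) * 100
= 0.1594785276 * 100
= 15.9479%


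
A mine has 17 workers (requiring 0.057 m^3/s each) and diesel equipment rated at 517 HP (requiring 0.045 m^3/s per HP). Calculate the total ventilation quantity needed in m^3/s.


Airflow for workers:
Q_people = 17 * 0.057 = 0.969 m^3/s
Airflow for diesel equipment:
Q_diesel = 517 * 0.045 = 23.265 m^3/s
Total ventilation:
Q_total = 0.969 + 23.265
= 24.234 m^3/s

24.234 m^3/s


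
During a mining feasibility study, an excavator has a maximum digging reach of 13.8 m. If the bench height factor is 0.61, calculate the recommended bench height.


Bench height = reach * factor
= 13.8 * 0.61
= 8.418 m

8.418 m


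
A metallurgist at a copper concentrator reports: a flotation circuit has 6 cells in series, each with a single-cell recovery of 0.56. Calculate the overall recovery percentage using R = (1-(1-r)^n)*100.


99.2744%

Complement of single-cell recovery:
1 - r = 1 - 0.56 = 0.44
Raise to power n:
(1 - r)^6 = 0.44^6 = 0.007256313856
Overall recovery:
R = (1 - 0.007256313856) * 100
= 99.2744%


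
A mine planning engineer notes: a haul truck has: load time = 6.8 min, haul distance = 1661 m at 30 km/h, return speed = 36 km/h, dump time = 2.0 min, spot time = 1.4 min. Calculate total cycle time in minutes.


16.2903 min

Convert haul speed to m/min: 30 * 1000/60 = 500 m/min
Haul time = 1661 / 500 = 3.322 min
Convert return speed to m/min: 36 * 1000/60 = 600 m/min
Return time = 1661 / 600 = 2.768333333 min
Total cycle time:
= 6.8 + 3.322 + 2.0 + 2.768333333 + 1.4
= 16.2903 min


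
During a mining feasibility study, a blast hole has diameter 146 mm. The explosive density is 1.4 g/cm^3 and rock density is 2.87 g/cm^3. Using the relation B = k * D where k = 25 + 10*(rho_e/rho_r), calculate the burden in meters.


4.3622 m

First, compute k:
rho_e / rho_r = 1.4 / 2.87 = 0.487804878
k = 25 + 10 * 0.487804878 = 29.87804878
Then, compute burden:
B = k * D / 1000 = 29.87804878 * 146 / 1000
= 4362.195122 / 1000
= 4.3622 m


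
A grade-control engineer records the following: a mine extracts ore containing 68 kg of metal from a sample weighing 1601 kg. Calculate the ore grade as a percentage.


Ore grade = (metal mass / ore mass) * 100
= (68 / 1601) * 100
= 0.04247345409 * 100
= 4.2473%

4.2473%


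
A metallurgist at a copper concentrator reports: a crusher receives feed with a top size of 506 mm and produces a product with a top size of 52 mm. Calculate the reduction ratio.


Reduction ratio = feed size / product size
= 506 / 52
= 9.7308

9.7308


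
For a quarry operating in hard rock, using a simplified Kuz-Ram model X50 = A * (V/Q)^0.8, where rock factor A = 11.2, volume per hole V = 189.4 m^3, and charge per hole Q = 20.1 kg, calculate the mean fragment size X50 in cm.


67.3853 cm

Compute V/Q:
V/Q = 189.4 / 20.1 = 9.422885572
Raise to the power 0.8:
(V/Q)^0.8 = 9.422885572^0.8 = 6.016544508
Multiply by A:
X50 = 11.2 * 6.016544508
= 67.3853 cm


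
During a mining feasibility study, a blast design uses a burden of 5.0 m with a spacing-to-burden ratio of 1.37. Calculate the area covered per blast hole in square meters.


First, find the spacing:
Spacing = burden * ratio = 5.0 * 1.37
= 6.85 m
Then, calculate the area:
Area = burden * spacing = 5.0 * 6.85
= 34.25 m^2

34.25 m^2


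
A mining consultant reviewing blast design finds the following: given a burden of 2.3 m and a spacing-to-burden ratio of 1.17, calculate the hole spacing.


Spacing = burden * ratio
= 2.3 * 1.17
= 2.691 m

2.691 m


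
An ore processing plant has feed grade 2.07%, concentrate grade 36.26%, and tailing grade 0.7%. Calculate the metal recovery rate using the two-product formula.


Using the two-product formula:
R = 100 * c * (f - t) / (f * (c - t))
Numerator = 100 * 36.26 * (2.07 - 0.7)
= 100 * 36.26 * 1.37
= 4967.62
Denominator = 2.07 * (36.26 - 0.7)
= 2.07 * 35.56
= 73.6092
R = 4967.62 / 73.6092
= 67.4864%

67.4864%


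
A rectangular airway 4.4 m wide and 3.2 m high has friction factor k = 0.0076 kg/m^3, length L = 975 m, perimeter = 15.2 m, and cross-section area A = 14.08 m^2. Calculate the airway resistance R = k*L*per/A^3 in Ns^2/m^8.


Compute the numerator:
k * L * per = 0.0076 * 975 * 15.2
= 112.632
Compute the denominator:
A^3 = 14.08^3 = 2791.309312
Resistance:
R = 112.632 / 2791.309312
= 0.0404 Ns^2/m^8

0.0404 Ns^2/m^8


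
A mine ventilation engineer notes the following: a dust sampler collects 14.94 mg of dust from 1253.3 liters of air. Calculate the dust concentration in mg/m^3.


Convert liters to m^3: 1 m^3 = 1000 L
Concentration = mass / volume * 1000
= 14.94 / 1253.3 * 1000
= 0.0119205298 * 1000
= 11.9205 mg/m^3

11.9205 mg/m^3


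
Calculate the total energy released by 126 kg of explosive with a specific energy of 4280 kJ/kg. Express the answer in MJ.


Energy = mass * specific_energy / 1000
= 126 * 4280 / 1000
= 539280 / 1000
= 539.28 MJ

539.28 MJ


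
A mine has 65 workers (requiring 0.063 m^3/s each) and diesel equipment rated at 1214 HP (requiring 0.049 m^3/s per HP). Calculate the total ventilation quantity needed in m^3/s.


63.581 m^3/s

Airflow for workers:
Q_people = 65 * 0.063 = 4.095 m^3/s
Airflow for diesel equipment:
Q_diesel = 1214 * 0.049 = 59.486 m^3/s
Total ventilation:
Q_total = 4.095 + 59.486
= 63.581 m^3/s


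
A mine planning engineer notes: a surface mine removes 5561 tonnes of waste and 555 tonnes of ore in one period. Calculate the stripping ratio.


Stripping ratio = waste tonnage / ore tonnage
= 5561 / 555
= 10.0198

10.0198


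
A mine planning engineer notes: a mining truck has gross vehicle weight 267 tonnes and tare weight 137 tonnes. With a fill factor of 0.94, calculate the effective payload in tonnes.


Maximum payload = gross - tare
= 267 - 137 = 130 tonnes
Effective payload = max payload * fill factor
= 130 * 0.94
= 122.2 tonnes

122.2 tonnes


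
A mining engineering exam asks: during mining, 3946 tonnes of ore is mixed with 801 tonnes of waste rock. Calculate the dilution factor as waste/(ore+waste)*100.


16.8738%

Total material = ore + waste
= 3946 + 801 = 4747 tonnes
Dilution = waste / total * 100
= 801 / 4747 * 100
= 0.1687381504 * 100
= 16.8738%


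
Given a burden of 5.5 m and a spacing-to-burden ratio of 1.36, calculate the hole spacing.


7.48 m

Spacing = burden * ratio
= 5.5 * 1.36
= 7.48 m


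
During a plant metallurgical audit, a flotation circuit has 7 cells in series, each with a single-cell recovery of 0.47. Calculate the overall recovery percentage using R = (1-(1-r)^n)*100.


98.8253%

Complement of single-cell recovery:
1 - r = 1 - 0.47 = 0.53
Raise to power n:
(1 - r)^7 = 0.53^7 = 0.0117471114
Overall recovery:
R = (1 - 0.0117471114) * 100
= 98.8253%


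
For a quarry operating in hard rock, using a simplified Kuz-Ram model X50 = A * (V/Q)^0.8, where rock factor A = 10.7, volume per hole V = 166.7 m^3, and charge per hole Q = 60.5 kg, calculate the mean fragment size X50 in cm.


Compute V/Q:
V/Q = 166.7 / 60.5 = 2.755371901
Raise to the power 0.8:
(V/Q)^0.8 = 2.755371901^0.8 = 2.249801387
Multiply by A:
X50 = 10.7 * 2.249801387
= 24.0729 cm

24.0729 cm


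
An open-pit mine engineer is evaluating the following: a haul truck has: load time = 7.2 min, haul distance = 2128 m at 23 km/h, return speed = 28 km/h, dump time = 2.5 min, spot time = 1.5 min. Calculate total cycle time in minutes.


Convert haul speed to m/min: 23 * 1000/60 = 383.3333333 m/min
Haul time = 2128 / 383.3333333 = 5.551304348 min
Convert return speed to m/min: 28 * 1000/60 = 466.6666667 m/min
Return time = 2128 / 466.6666667 = 4.56 min
Total cycle time:
= 7.2 + 5.551304348 + 2.5 + 4.56 + 1.5
= 21.3113 min

21.3113 min


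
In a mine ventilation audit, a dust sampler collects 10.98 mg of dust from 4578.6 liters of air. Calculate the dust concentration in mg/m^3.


Convert liters to m^3: 1 m^3 = 1000 L
Concentration = mass / volume * 1000
= 10.98 / 4578.6 * 1000
= 0.00239811296 * 1000
= 2.3981 mg/m^3

2.3981 mg/m^3


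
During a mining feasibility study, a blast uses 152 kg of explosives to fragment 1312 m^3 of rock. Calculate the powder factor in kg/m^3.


0.1159 kg/m^3

Powder factor = explosive mass / rock volume
= 152 / 1312
= 0.1159 kg/m^3


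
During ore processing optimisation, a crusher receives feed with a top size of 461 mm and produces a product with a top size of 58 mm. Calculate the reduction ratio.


Reduction ratio = feed size / product size
= 461 / 58
= 7.9483

7.9483


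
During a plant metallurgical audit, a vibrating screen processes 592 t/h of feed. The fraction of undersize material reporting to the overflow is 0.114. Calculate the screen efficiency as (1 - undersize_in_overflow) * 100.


Screen efficiency = (1 - fraction of undersize in overflow) * 100
= (1 - 0.114) * 100
= 0.886 * 100
= 88.6%

88.6%


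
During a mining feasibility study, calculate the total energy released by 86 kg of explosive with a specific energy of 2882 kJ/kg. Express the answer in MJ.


Energy = mass * specific_energy / 1000
= 86 * 2882 / 1000
= 247852 / 1000
= 247.852 MJ

247.852 MJ


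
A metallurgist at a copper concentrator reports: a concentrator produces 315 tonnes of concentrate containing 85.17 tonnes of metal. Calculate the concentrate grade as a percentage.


27.0381%

Grade = (metal in concentrate / concentrate mass) * 100
= (85.17 / 315) * 100
= 0.2703809524 * 100
= 27.0381%


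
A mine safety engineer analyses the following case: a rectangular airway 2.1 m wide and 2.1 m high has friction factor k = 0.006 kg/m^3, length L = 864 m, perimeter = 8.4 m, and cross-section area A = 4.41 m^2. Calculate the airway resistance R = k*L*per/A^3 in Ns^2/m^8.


Compute the numerator:
k * L * per = 0.006 * 864 * 8.4
= 43.5456
Compute the denominator:
A^3 = 4.41^3 = 85.766121
Resistance:
R = 43.5456 / 85.766121
= 0.5077 Ns^2/m^8

0.5077 Ns^2/m^8


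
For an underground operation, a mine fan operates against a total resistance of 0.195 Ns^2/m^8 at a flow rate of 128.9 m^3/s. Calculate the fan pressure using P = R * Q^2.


Compute Q^2:
Q^2 = 128.9^2 = 16615.21
Compute pressure:
P = R * Q^2 = 0.195 * 16615.21
= 3239.966 Pa

3239.966 Pa
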